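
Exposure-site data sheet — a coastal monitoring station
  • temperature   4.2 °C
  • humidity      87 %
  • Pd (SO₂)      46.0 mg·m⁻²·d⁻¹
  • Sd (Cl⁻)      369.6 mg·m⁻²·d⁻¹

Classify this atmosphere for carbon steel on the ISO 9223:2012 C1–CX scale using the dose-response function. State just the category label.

carbon steel: temperature factor f = +0.150·(-5.8) = -0.8700
  sulphur-dioxide contribution → 30.93 μm/a
  chloride contribution → 83.26 μm/a
  ⇒ r_corr(carbon steel) = 114.2 μm/a
Category bounds: 80…200 μm/a bracket r_corr ⇒ C5

C5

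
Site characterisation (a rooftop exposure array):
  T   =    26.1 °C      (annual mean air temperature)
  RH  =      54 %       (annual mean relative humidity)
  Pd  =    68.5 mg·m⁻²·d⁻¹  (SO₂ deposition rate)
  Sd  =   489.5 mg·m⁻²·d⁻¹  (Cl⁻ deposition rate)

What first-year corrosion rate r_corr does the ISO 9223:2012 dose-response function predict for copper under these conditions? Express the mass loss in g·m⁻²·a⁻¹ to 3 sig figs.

copper: f(T) = -0.080·(T−10) [T>10 °C] = -1.2880
  Pd branch = 0.0053·Pd^0.26·e^(0.059·RH+f) = 0.1061 μm/a
  Cl⁻ term: 0.01025·489.5^0.27·exp(0.036·54+0.049·26.1) = 1.37
  r_corr = 0.1061 + 1.37 = 1.476 μm/a
Convert to mass loss: 1.476 μm/a × 8.96 g/cm³ = 13.22 g·m⁻²·a⁻¹

r_corr = 13.2 g·m⁻²·a⁻¹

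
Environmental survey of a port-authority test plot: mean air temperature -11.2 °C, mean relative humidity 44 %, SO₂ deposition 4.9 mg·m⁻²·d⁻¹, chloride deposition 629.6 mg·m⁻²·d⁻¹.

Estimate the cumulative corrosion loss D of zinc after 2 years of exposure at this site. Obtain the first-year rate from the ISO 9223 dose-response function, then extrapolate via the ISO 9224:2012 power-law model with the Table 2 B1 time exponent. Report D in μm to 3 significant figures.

D(2) = 0.819 μm

zinc: temperature factor f = +0.038·(-21.2) = -0.8056
  Pd branch = 0.0129·Pd^0.44·e^(0.046·RH+f) = 0.08779 μm/a
  Sd branch = 0.0175·Sd^0.57·e^(0.008·RH+0.085·T) = 0.3784 μm/a
  sum: 0.08779 + 0.3784 → r_corr = 0.4662 μm/a
Long-term exponent b (ISO 9224 Table 2, B1) = 0.813
  D(2) = 0.4662 × 2^0.813 = 0.4662 × 1.757 = 0.819 μm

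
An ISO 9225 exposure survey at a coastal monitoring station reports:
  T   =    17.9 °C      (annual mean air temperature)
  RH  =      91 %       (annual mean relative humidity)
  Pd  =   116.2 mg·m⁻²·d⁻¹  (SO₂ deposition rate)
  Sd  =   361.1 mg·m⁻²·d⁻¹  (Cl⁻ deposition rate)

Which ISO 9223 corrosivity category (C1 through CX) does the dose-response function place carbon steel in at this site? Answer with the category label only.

carbon steel: f(T) = -0.054·(T−10) [T>10 °C] = -0.4266
  sulphur-dioxide contribution → 84.53 μm/a
  chloride contribution → 162 μm/a
  ⇒ r_corr(carbon steel) = 246.5 μm/a
247 μm/a falls in (200, 700] for carbon steel → category CX

CX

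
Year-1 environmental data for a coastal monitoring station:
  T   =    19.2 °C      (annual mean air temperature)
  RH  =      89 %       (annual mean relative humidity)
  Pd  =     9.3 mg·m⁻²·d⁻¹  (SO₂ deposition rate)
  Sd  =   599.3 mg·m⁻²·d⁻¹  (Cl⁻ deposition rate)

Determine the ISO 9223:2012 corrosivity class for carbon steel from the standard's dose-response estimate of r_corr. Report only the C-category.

CX

carbon steel: T>10 °C ⇒ hinge -0.054·(19.2−10) = -0.4968
  SO₂ term: 1.77·9.3^0.52·exp(0.02·89-0.4968) = 20.36
  Cl⁻ term: 0.102·599.3^0.62·exp(0.033·89+0.04·19.2) = 218.7
  r_corr = 20.36 + 218.7 = 239 μm/a
ISO 9223 Table 2 (carbon steel): 200 < 239 ≤ 700 μm/a ⇒ CX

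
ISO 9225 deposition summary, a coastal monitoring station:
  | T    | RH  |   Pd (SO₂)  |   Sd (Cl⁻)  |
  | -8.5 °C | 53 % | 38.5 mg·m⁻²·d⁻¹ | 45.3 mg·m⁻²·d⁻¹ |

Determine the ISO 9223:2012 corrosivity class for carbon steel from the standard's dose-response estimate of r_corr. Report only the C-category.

C2

carbon steel: f(T) = +0.150·(T−10) [T≤10 °C] = -2.7750
  sulphur-dioxide contribution → 2.126 μm/a
  chloride contribution → 4.439 μm/a
  ⇒ r_corr(carbon steel) = 6.565 μm/a
6.57 μm/a falls in (1.3, 25] for carbon steel → category C2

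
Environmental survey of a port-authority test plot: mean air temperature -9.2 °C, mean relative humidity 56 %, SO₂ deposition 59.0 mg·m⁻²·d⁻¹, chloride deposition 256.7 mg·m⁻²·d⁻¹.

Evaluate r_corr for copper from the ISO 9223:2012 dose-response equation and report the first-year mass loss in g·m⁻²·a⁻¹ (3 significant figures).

copper: temperature factor f = +0.126·(-19.2) = -2.4192
  sulphur-dioxide contribution → 0.03706 μm/a
  chloride contribution → 0.2193 μm/a
  ⇒ r_corr(copper) = 0.2564 μm/a
Convert to mass loss: 0.2564 μm/a × 8.96 g/cm³ = 2.297 g·m⁻²·a⁻¹

r_corr = 2.30 g·m⁻²·a⁻¹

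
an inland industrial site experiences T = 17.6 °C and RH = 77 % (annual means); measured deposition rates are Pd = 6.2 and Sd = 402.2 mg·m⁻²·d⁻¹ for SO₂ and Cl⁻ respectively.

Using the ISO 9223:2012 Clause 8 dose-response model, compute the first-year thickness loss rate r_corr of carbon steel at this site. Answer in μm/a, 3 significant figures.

carbon steel: T>10 °C ⇒ hinge -0.054·(17.6−10) = -0.4104
  sulphur-dioxide contribution → 14.14 μm/a
  chloride contribution → 107.8 μm/a
  ⇒ r_corr(carbon steel) = 122 μm/a

r_corr = 122 μm/a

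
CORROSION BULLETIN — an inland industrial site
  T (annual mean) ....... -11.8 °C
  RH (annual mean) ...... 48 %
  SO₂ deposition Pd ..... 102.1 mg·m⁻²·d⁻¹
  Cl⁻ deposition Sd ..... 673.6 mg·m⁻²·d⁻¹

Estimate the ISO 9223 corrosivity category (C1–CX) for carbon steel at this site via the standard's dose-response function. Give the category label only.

carbon steel: T≤10 °C ⇒ hinge +0.150·(-11.8−10) = -3.2700
  Pd branch = 1.77·Pd^0.52·e^(0.02·RH+f) = 1.947 μm/a
  Sd branch = 0.102·Sd^0.62·e^(0.033·RH+0.04·T) = 17.59 μm/a
  r_corr = 1.947 + 17.59 = 19.53 μm/a
19.5 μm/a falls in (1.3, 25] for carbon steel → category C2

C2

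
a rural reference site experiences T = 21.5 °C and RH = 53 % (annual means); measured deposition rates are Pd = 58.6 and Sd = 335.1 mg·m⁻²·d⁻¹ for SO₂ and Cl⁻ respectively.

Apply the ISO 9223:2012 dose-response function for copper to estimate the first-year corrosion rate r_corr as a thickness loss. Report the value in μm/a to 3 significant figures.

copper: temperature factor f = -0.080·(11.5) = -0.9200
  Pd branch = 0.0053·Pd^0.26·e^(0.059·RH+f) = 0.1388 μm/a
  Cl⁻ term: 0.01025·335.1^0.27·exp(0.036·53+0.049·21.5) = 0.9521
  sum: 0.1388 + 0.9521 → r_corr = 1.091 μm/a

r_corr = 1.09 μm/a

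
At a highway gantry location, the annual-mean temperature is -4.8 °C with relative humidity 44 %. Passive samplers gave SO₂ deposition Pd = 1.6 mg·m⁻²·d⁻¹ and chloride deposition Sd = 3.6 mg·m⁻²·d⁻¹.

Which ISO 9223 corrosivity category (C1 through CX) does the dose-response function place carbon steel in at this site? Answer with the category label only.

carbon steel: T≤10 °C ⇒ hinge +0.150·(-4.8−10) = -2.2200
  sulphur-dioxide contribution → 0.5918 μm/a
  chloride contribution → 0.7956 μm/a
  total first-year rate 1.387 μm/a
1.39 μm/a falls in (1.3, 25] for carbon steel → category C2

C2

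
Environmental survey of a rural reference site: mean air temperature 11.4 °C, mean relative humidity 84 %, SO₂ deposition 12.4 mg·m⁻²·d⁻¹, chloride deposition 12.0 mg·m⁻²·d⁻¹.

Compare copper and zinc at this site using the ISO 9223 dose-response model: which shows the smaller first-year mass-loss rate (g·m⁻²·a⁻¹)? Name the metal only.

zinc

copper: f(T) = -0.080·(T−10) [T>10 °C] = -0.1120
  SO₂ term: 0.0053·12.4^0.26·exp(0.059·84-0.1120) = 1.295
  Cl⁻ term: 0.01025·12.0^0.27·exp(0.036·84+0.049·11.4) = 0.7211
  sum: 1.295 + 0.7211 → r_corr = 2.016 μm/a
  mass loss = 2.016 μm/a × 8.96 g/cm³ = 18.06 g·m⁻²·a⁻¹
zinc: T>10 °C ⇒ hinge -0.071·(11.4−10) = -0.0994
  Pd branch = 0.0129·Pd^0.44·e^(0.046·RH+f) = 1.685 μm/a
  Cl⁻ term: 0.0175·12.0^0.57·exp(0.008·84+0.085·11.4) = 0.3723
  sum: 1.685 + 0.3723 → r_corr = 2.057 μm/a
  mass loss = 2.057 μm/a × 7.14 g/cm³ = 14.69 g·m⁻²·a⁻¹
Ordering by g·m⁻²·a⁻¹: copper (18.1) > zinc (14.7)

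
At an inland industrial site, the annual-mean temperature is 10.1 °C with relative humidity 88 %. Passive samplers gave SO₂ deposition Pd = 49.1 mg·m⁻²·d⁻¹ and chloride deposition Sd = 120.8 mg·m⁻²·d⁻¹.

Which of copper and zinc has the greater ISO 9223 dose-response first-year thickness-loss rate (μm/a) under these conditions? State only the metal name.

copper: f(T) = -0.080·(T−10) [T>10 °C] = -0.0080
  SO₂ term: 0.0053·49.1^0.26·exp(0.059·88-0.0080) = 2.602
  Cl⁻ term: 0.01025·120.8^0.27·exp(0.036·88+0.049·10.1) = 1.458
  sum: 2.602 + 1.458 → r_corr = 4.06 μm/a
zinc: T>10 °C ⇒ hinge -0.071·(10.1−10) = -0.0071
  SO₂ term: 0.0129·49.1^0.44·exp(0.046·88-0.0071) = 4.07
  Sd branch = 0.0175·Sd^0.57·e^(0.008·RH+0.085·T) = 1.284 μm/a
  sum: 4.07 + 1.284 → r_corr = 5.354 μm/a
Ordering by μm/a: zinc (5.35) > copper (4.06)

zinc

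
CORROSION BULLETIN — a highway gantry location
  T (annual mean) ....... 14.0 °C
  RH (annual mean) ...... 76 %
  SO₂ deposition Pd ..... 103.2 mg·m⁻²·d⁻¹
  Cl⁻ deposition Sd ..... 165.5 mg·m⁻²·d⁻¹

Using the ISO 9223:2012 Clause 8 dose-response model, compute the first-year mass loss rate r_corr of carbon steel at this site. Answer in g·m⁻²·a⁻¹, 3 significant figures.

r_corr = 979 g·m⁻²·a⁻¹

carbon steel: temperature factor f = -0.054·(4.0) = -0.2160
  SO₂ term: 1.77·103.2^0.52·exp(0.02·76-0.2160) = 72.68
  Sd branch = 0.102·Sd^0.62·e^(0.033·RH+0.04·T) = 52.08 μm/a
  sum: 72.68 + 52.08 → r_corr = 124.8 μm/a
Convert to mass loss: 124.8 μm/a × 7.85 g/cm³ = 979.4 g·m⁻²·a⁻¹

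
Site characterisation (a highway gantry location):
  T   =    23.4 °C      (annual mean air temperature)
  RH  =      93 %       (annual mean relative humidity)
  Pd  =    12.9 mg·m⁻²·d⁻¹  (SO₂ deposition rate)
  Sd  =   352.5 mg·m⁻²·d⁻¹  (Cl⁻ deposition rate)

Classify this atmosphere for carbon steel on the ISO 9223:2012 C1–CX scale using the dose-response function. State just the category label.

carbon steel: temperature factor f = -0.054·(13.4) = -0.7236
  Pd branch = 1.77·Pd^0.52·e^(0.02·RH+f) = 20.85 μm/a
  Cl⁻ term: 0.102·352.5^0.62·exp(0.033·93+0.04·23.4) = 212.4
  sum: 20.85 + 212.4 → r_corr = 233.3 μm/a
Category bounds: 200…700 μm/a bracket r_corr ⇒ CX

CX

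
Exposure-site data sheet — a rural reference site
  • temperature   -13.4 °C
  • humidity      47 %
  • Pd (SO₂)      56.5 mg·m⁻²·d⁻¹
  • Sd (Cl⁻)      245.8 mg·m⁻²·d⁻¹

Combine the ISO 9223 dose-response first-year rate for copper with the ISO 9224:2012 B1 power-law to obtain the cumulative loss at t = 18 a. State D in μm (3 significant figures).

copper: T≤10 °C ⇒ hinge +0.126·(-13.4−10) = -2.9484
  SO₂ term: 0.0053·56.5^0.26·exp(0.059·47-2.9484) = 0.0127
  Cl⁻ term: 0.01025·245.8^0.27·exp(0.036·47+0.049·-13.4) = 0.1276
  sum: 0.0127 + 0.1276 → r_corr = 0.1403 μm/a
Power-law: D(18) = r_corr · 18^0.667
  D(18) = 0.1403 × 18^0.667 = 0.1403 × 6.875 = 0.9645 μm

D(18) = 0.965 μm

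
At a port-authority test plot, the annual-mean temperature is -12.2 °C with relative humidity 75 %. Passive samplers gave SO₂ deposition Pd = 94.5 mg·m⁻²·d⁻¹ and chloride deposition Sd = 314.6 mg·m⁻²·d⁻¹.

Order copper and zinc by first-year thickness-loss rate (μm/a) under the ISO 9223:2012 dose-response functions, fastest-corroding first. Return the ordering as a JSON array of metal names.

copper: T≤10 °C ⇒ hinge +0.126·(-12.2−10) = -2.7972
  Pd branch = 0.0053·Pd^0.26·e^(0.059·RH+f) = 0.08807 μm/a
  Sd branch = 0.01025·Sd^0.27·e^(0.036·RH+0.049·T) = 0.3964 μm/a
  r_corr = 0.08807 + 0.3964 = 0.4844 μm/a
zinc: T≤10 °C ⇒ hinge +0.038·(-12.2−10) = -0.8436
  SO₂ term: 0.0129·94.5^0.44·exp(0.046·75-0.8436) = 1.293
  Cl⁻ term: 0.0175·314.6^0.57·exp(0.008·75+0.085·-12.2) = 0.2999
  sum: 1.293 + 0.2999 → r_corr = 1.593 μm/a
Ordering by μm/a: zinc (1.59) > copper (0.484)

["zinc", "copper"]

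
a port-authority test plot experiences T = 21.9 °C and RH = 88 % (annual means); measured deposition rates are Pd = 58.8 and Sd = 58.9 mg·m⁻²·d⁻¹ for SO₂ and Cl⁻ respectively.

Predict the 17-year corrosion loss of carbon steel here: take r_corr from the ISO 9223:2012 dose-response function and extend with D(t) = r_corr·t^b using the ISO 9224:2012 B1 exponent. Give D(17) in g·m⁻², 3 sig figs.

carbon steel: temperature factor f = -0.054·(11.9) = -0.6426
  Pd branch = 1.77·Pd^0.52·e^(0.02·RH+f) = 45.01 μm/a
  Sd branch = 0.102·Sd^0.62·e^(0.033·RH+0.04·T) = 55.94 μm/a
  r_corr = 45.01 + 55.94 = 100.9 μm/a
ISO 9224: D(t) = r_corr · t^b with b = 0.523 (carbon steel, B1)
  D(17) = 100.9 × 17^0.523 = 100.9 × 4.401 = 444.3 μm
  Mass loss = 444.3 μm × 7.85 g/cm³ = 3487 g·m⁻²

D(17) = 3.49e+03 g·m⁻²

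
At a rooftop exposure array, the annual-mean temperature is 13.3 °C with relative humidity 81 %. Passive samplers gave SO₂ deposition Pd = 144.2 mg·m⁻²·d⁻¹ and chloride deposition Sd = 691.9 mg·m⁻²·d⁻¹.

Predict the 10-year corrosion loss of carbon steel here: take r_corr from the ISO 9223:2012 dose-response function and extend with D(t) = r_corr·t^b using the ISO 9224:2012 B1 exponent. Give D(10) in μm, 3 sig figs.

carbon steel: T>10 °C ⇒ hinge -0.054·(13.3−10) = -0.1782
  Pd branch = 1.77·Pd^0.52·e^(0.02·RH+f) = 99.27 μm/a
  Sd branch = 0.102·Sd^0.62·e^(0.033·RH+0.04·T) = 145 μm/a
  r_corr = 99.27 + 145 = 244.3 μm/a
Power-law: D(10) = r_corr · 10^0.523
  D(10) = 244.3 × 10^0.523 = 244.3 × 3.334 = 814.4 μm

D(10) = 814 μm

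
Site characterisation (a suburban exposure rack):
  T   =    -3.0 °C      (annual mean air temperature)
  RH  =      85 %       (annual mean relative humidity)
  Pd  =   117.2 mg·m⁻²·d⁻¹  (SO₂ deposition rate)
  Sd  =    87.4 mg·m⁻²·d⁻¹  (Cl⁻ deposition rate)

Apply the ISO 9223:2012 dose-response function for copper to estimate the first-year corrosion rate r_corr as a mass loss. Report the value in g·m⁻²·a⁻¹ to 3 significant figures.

copper: temperature factor f = +0.126·(-13.0) = -1.6380
  SO₂ term: 0.0053·117.2^0.26·exp(0.059·85-1.6380) = 0.5356
  Sd branch = 0.01025·Sd^0.27·e^(0.036·RH+0.049·T) = 0.631 μm/a
  sum: 0.5356 + 0.631 → r_corr = 1.167 μm/a
Convert to mass loss: 1.167 μm/a × 8.96 g/cm³ = 10.45 g·m⁻²·a⁻¹

r_corr = 10.5 g·m⁻²·a⁻¹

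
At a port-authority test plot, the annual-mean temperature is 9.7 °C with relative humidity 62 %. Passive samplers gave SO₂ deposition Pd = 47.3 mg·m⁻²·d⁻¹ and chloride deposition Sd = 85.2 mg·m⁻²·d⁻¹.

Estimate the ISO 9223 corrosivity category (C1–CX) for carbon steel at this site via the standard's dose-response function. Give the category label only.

C4

carbon steel: f(T) = +0.150·(T−10) [T≤10 °C] = -0.0450
  sulphur-dioxide contribution → 43.44 μm/a
  chloride contribution → 18.3 μm/a
  ⇒ r_corr(carbon steel) = 61.74 μm/a
ISO 9223 Table 2 (carbon steel): 50 < 61.7 ≤ 80 μm/a ⇒ C4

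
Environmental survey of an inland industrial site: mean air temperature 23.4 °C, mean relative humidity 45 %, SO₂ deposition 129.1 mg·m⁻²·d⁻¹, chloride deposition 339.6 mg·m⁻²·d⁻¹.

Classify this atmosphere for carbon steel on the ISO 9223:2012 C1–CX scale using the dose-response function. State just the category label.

carbon steel: temperature factor f = -0.054·(13.4) = -0.7236
  Pd branch = 1.77·Pd^0.52·e^(0.02·RH+f) = 26.44 μm/a
  Cl⁻ term: 0.102·339.6^0.62·exp(0.033·45+0.04·23.4) = 42.58
  sum: 26.44 + 42.58 → r_corr = 69.02 μm/a
Category bounds: 50…80 μm/a bracket r_corr ⇒ C4

C4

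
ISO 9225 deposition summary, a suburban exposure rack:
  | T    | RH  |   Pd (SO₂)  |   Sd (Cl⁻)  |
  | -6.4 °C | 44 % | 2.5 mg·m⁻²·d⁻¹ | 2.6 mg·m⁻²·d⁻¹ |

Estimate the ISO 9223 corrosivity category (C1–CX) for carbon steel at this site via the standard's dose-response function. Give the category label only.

C1

carbon steel: temperature factor f = +0.150·(-16.4) = -2.4600
  SO₂ term: 1.77·2.5^0.52·exp(0.02·44-2.4600) = 0.5871
  Sd branch = 0.102·Sd^0.62·e^(0.033·RH+0.04·T) = 0.61 μm/a
  r_corr = 0.5871 + 0.61 = 1.197 μm/a
ISO 9223 Table 2 (carbon steel): 0 < 1.2 ≤ 1.3 μm/a ⇒ C1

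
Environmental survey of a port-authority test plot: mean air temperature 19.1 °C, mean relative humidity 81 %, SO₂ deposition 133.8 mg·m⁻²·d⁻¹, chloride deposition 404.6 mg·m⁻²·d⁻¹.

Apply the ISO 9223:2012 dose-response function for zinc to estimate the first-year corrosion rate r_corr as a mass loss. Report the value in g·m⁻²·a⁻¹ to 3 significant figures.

zinc: f(T) = -0.071·(T−10) [T>10 °C] = -0.6461
  Pd branch = 0.0129·Pd^0.44·e^(0.046·RH+f) = 2.42 μm/a
  Sd branch = 0.0175·Sd^0.57·e^(0.008·RH+0.085·T) = 5.194 μm/a
  r_corr = 2.42 + 5.194 = 7.614 μm/a
Convert to mass loss: 7.614 μm/a × 7.14 g/cm³ = 54.37 g·m⁻²·a⁻¹

r_corr = 54.4 g·m⁻²·a⁻¹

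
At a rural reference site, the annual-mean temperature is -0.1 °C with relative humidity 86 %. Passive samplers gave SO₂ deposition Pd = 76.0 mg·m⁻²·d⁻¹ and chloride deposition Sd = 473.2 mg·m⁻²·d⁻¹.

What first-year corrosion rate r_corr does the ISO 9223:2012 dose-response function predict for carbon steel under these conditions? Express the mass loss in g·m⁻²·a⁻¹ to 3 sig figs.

r_corr = 783 g·m⁻²·a⁻¹

carbon steel: T≤10 °C ⇒ hinge +0.150·(-0.1−10) = -1.5150
  Pd branch = 1.77·Pd^0.52·e^(0.02·RH+f) = 20.66 μm/a
  Cl⁻ term: 0.102·473.2^0.62·exp(0.033·86+0.04·-0.1) = 79.05
  sum: 20.66 + 79.05 → r_corr = 99.71 μm/a
Convert to mass loss: 99.71 μm/a × 7.85 g/cm³ = 782.7 g·m⁻²·a⁻¹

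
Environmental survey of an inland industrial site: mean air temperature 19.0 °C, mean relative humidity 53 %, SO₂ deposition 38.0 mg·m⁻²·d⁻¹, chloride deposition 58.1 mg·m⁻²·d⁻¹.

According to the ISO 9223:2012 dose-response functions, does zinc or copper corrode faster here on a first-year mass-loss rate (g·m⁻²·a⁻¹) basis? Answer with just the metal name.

zinc

zinc: f(T) = -0.071·(T−10) [T>10 °C] = -0.6390
  Pd branch = 0.0129·Pd^0.44·e^(0.046·RH+f) = 0.3864 μm/a
  Sd branch = 0.0175·Sd^0.57·e^(0.008·RH+0.085·T) = 1.362 μm/a
  sum: 0.3864 + 1.362 → r_corr = 1.748 μm/a
  mass loss = 1.748 μm/a × 7.14 g/cm³ = 12.48 g·m⁻²·a⁻¹
copper: temperature factor f = -0.080·(9.0) = -0.7200
  SO₂ term: 0.0053·38.0^0.26·exp(0.059·53-0.7200) = 0.1515
  Cl⁻ term: 0.01025·58.1^0.27·exp(0.036·53+0.049·19.0) = 0.5248
  r_corr = 0.1515 + 0.5248 = 0.6763 μm/a
  mass loss = 0.6763 μm/a × 8.96 g/cm³ = 6.06 g·m⁻²·a⁻¹
Ordering by g·m⁻²·a⁻¹: zinc (12.5) > copper (6.06)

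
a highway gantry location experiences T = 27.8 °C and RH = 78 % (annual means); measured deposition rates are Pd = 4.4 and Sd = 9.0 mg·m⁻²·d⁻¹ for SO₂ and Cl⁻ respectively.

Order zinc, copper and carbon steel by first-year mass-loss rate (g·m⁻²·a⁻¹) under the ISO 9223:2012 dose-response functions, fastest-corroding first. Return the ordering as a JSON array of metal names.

zinc: f(T) = -0.071·(T−10) [T>10 °C] = -1.2638
  SO₂ term: 0.0129·4.4^0.44·exp(0.046·78-1.2638) = 0.253
  Cl⁻ term: 0.0175·9.0^0.57·exp(0.008·78+0.085·27.8) = 1.214
  r_corr = 0.253 + 1.214 = 1.467 μm/a
  mass loss = 1.467 μm/a × 7.14 g/cm³ = 10.47 g·m⁻²·a⁻¹
copper: temperature factor f = -0.080·(17.8) = -1.4240
  SO₂ term: 0.0053·4.4^0.26·exp(0.059·78-1.4240) = 0.187
  Sd branch = 0.01025·Sd^0.27·e^(0.036·RH+0.049·T) = 1.201 μm/a
  sum: 0.187 + 1.201 → r_corr = 1.388 μm/a
  mass loss = 1.388 μm/a × 8.96 g/cm³ = 12.43 g·m⁻²·a⁻¹
carbon steel: T>10 °C ⇒ hinge -0.054·(27.8−10) = -0.9612
  Pd branch = 1.77·Pd^0.52·e^(0.02·RH+f) = 6.96 μm/a
  Sd branch = 0.102·Sd^0.62·e^(0.033·RH+0.04·T) = 15.89 μm/a
  sum: 6.96 + 15.89 → r_corr = 22.85 μm/a
  mass loss = 22.85 μm/a × 7.85 g/cm³ = 179.4 g·m⁻²·a⁻¹
Ordering by g·m⁻²·a⁻¹: carbon steel (179) > copper (12.4) > zinc (10.5)

["carbon steel", "copper", "zinc"]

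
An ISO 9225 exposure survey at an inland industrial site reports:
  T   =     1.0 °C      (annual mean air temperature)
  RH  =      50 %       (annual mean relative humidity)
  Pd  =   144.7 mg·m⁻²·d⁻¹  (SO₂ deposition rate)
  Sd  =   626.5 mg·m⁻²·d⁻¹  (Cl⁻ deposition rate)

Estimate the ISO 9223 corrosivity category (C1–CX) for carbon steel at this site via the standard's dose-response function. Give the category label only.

carbon steel: f(T) = +0.150·(T−10) [T≤10 °C] = -1.3500
  sulphur-dioxide contribution → 16.57 μm/a
  chloride contribution → 29.97 μm/a
  total first-year rate 46.54 μm/a
46.5 μm/a falls in (25, 50] for carbon steel → category C3

C3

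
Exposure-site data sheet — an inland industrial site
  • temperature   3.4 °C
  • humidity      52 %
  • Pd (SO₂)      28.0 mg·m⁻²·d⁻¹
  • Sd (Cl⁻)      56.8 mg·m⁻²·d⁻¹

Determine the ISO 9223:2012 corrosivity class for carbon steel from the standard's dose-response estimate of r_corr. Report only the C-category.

C2

carbon steel: temperature factor f = +0.150·(-6.6) = -0.9900
  Pd branch = 1.77·Pd^0.52·e^(0.02·RH+f) = 10.52 μm/a
  Cl⁻ term: 0.102·56.8^0.62·exp(0.033·52+0.04·3.4) = 7.954
  sum: 10.52 + 7.954 → r_corr = 18.48 μm/a
Category bounds: 1.3…25 μm/a bracket r_corr ⇒ C2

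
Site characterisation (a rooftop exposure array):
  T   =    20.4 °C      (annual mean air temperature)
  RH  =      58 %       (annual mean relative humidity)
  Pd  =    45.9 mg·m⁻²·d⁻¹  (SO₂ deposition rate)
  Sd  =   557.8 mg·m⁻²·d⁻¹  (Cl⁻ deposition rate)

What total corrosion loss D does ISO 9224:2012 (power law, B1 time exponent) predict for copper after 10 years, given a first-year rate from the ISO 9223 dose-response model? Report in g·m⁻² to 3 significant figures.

D(10) = 59.5 g·m⁻²

copper: temperature factor f = -0.080·(10.4) = -0.8320
  SO₂ term: 0.0053·45.9^0.26·exp(0.059·58-0.8320) = 0.1911
  Cl⁻ term: 0.01025·557.8^0.27·exp(0.036·58+0.049·20.4) = 1.239
  r_corr = 0.1911 + 1.239 = 1.43 μm/a
Power-law: D(10) = r_corr · 10^0.667
  D(10) = 1.43 × 10^0.667 = 1.43 × 4.645 = 6.645 μm
  Mass loss = 6.645 μm × 8.96 g/cm³ = 59.54 g·m⁻²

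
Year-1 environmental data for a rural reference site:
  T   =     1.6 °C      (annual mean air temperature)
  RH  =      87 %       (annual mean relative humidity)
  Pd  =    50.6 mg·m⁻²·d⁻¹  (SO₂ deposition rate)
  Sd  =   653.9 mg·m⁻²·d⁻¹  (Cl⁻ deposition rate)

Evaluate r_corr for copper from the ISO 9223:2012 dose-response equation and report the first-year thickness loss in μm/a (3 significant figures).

r_corr = 2.33 μm/a

copper: T≤10 °C ⇒ hinge +0.126·(1.6−10) = -1.0584
  Pd branch = 0.0053·Pd^0.26·e^(0.059·RH+f) = 0.8648 μm/a
  Sd branch = 0.01025·Sd^0.27·e^(0.036·RH+0.049·T) = 1.463 μm/a
  r_corr = 0.8648 + 1.463 = 2.328 μm/a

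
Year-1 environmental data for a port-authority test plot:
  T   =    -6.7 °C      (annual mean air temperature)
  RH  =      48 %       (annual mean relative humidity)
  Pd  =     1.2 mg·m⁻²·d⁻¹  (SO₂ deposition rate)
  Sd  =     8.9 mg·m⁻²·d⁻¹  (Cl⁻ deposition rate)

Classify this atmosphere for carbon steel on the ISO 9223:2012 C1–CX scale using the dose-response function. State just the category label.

carbon steel: T≤10 °C ⇒ hinge +0.150·(-6.7−10) = -2.5050
  Pd branch = 1.77·Pd^0.52·e^(0.02·RH+f) = 0.4151 μm/a
  Sd branch = 0.102·Sd^0.62·e^(0.033·RH+0.04·T) = 1.475 μm/a
  sum: 0.4151 + 1.475 → r_corr = 1.89 μm/a
ISO 9223 Table 2 (carbon steel): 1.3 < 1.89 ≤ 25 μm/a ⇒ C2

C2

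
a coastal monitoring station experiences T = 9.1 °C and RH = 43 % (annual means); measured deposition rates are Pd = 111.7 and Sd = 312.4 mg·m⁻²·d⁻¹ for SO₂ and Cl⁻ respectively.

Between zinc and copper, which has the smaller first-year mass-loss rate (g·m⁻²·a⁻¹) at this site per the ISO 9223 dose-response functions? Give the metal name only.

copper

zinc: f(T) = +0.038·(T−10) [T≤10 °C] = -0.0342
  SO₂ term: 0.0129·111.7^0.44·exp(0.046·43-0.0342) = 0.7177
  Sd branch = 0.0175·Sd^0.57·e^(0.008·RH+0.085·T) = 1.414 μm/a
  sum: 0.7177 + 1.414 → r_corr = 2.131 μm/a
  mass loss = 2.131 μm/a × 7.14 g/cm³ = 15.22 g·m⁻²·a⁻¹
copper: f(T) = +0.126·(T−10) [T≤10 °C] = -0.1134
  SO₂ term: 0.0053·111.7^0.26·exp(0.059·43-0.1134) = 0.2039
  Cl⁻ term: 0.01025·312.4^0.27·exp(0.036·43+0.049·9.1) = 0.355
  r_corr = 0.2039 + 0.355 = 0.5589 μm/a
  mass loss = 0.5589 μm/a × 8.96 g/cm³ = 5.007 g·m⁻²·a⁻¹
Ordering by g·m⁻²·a⁻¹: zinc (15.2) > copper (5.01)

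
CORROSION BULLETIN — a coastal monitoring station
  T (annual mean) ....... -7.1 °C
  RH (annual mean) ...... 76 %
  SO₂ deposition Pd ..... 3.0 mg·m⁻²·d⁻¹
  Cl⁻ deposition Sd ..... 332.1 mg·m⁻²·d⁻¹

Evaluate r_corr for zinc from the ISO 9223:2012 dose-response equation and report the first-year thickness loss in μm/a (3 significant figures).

r_corr = 0.841 μm/a

zinc: temperature factor f = +0.038·(-17.1) = -0.6498
  Pd branch = 0.0129·Pd^0.44·e^(0.046·RH+f) = 0.3603 μm/a
  Cl⁻ term: 0.0175·332.1^0.57·exp(0.008·76+0.085·-7.1) = 0.481
  r_corr = 0.3603 + 0.481 = 0.8412 μm/a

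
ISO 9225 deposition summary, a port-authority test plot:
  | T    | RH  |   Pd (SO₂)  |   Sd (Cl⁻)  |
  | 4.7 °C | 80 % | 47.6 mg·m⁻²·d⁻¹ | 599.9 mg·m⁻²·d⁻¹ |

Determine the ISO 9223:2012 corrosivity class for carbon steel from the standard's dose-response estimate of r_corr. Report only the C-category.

carbon steel: T≤10 °C ⇒ hinge +0.150·(4.7−10) = -0.7950
  Pd branch = 1.77·Pd^0.52·e^(0.02·RH+f) = 29.51 μm/a
  Cl⁻ term: 0.102·599.9^0.62·exp(0.033·80+0.04·4.7) = 91.03
  r_corr = 29.51 + 91.03 = 120.5 μm/a
121 μm/a falls in (80, 200] for carbon steel → category C5

C5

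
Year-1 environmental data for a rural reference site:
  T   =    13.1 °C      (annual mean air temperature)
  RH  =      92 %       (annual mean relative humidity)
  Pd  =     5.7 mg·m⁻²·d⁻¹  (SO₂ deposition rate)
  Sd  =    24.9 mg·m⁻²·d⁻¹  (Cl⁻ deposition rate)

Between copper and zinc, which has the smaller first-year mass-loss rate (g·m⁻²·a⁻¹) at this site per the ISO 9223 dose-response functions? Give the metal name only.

copper: T>10 °C ⇒ hinge -0.080·(13.1−10) = -0.2480
  sulphur-dioxide contribution → 1.481 μm/a
  chloride contribution → 1.273 μm/a
  ⇒ r_corr(copper) = 2.754 μm/a
  mass loss = 2.754 μm/a × 8.96 g/cm³ = 24.67 g·m⁻²·a⁻¹
zinc: T>10 °C ⇒ hinge -0.071·(13.1−10) = -0.2201
  sulphur-dioxide contribution → 1.533 μm/a
  chloride contribution → 0.6952 μm/a
  total first-year rate 2.228 μm/a
  mass loss = 2.228 μm/a × 7.14 g/cm³ = 15.91 g·m⁻²·a⁻¹
Ordering by g·m⁻²·a⁻¹: copper (24.7) > zinc (15.9)

zinc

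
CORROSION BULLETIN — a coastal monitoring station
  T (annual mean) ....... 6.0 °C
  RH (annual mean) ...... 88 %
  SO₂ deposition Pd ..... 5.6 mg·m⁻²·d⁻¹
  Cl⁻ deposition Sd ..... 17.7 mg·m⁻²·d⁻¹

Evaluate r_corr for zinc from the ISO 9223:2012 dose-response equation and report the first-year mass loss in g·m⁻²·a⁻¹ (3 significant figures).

r_corr = 11.8 g·m⁻²·a⁻¹

zinc: T≤10 °C ⇒ hinge +0.038·(6.0−10) = -0.1520
  SO₂ term: 0.0129·5.6^0.44·exp(0.046·88-0.1520) = 1.355
  Sd branch = 0.0175·Sd^0.57·e^(0.008·RH+0.085·T) = 0.3031 μm/a
  r_corr = 1.355 + 0.3031 = 1.658 μm/a
Convert to mass loss: 1.658 μm/a × 7.14 g/cm³ = 11.84 g·m⁻²·a⁻¹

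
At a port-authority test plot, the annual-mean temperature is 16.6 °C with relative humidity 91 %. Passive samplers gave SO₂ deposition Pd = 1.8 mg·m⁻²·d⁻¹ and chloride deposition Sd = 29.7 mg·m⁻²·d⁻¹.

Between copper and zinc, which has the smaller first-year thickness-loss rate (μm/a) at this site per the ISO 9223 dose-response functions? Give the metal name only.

copper: temperature factor f = -0.080·(6.6) = -0.5280
  Pd branch = 0.0053·Pd^0.26·e^(0.059·RH+f) = 0.7817 μm/a
  Cl⁻ term: 0.01025·29.7^0.27·exp(0.036·91+0.049·16.6) = 1.529
  sum: 0.7817 + 1.529 → r_corr = 2.311 μm/a
zinc: temperature factor f = -0.071·(6.6) = -0.4686
  SO₂ term: 0.0129·1.8^0.44·exp(0.046·91-0.4686) = 0.6876
  Sd branch = 0.0175·Sd^0.57·e^(0.008·RH+0.085·T) = 1.027 μm/a
  r_corr = 0.6876 + 1.027 = 1.714 μm/a
Ordering by μm/a: copper (2.31) > zinc (1.71)

zinc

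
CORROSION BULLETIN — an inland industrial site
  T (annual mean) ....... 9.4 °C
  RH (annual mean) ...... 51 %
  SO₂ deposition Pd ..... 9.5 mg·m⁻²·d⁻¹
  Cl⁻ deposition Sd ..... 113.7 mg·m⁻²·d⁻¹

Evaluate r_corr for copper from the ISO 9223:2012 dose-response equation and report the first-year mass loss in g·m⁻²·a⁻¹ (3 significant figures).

copper: f(T) = +0.126·(T−10) [T≤10 °C] = -0.0756
  Pd branch = 0.0053·Pd^0.26·e^(0.059·RH+f) = 0.1788 μm/a
  Cl⁻ term: 0.01025·113.7^0.27·exp(0.036·51+0.049·9.4) = 0.3657
  r_corr = 0.1788 + 0.3657 = 0.5446 μm/a
Convert to mass loss: 0.5446 μm/a × 8.96 g/cm³ = 4.879 g·m⁻²·a⁻¹

r_corr = 4.88 g·m⁻²·a⁻¹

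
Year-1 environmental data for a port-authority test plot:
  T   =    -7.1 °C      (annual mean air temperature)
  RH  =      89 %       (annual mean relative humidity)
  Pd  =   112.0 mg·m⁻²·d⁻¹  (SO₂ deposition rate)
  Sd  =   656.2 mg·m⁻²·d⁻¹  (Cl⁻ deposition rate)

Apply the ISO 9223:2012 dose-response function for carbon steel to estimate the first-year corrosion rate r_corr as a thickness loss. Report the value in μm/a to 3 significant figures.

carbon steel: T≤10 °C ⇒ hinge +0.150·(-7.1−10) = -2.5650
  Pd branch = 1.77·Pd^0.52·e^(0.02·RH+f) = 9.39 μm/a
  Sd branch = 0.102·Sd^0.62·e^(0.033·RH+0.04·T) = 80.79 μm/a
  sum: 9.39 + 80.79 → r_corr = 90.18 μm/a

r_corr = 90.2 μm/a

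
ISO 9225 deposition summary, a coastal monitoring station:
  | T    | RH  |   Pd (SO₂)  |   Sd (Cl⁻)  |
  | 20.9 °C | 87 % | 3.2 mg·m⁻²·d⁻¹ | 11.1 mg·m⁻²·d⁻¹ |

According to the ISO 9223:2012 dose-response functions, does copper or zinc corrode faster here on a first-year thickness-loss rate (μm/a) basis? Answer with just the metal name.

copper

copper: temperature factor f = -0.080·(10.9) = -0.8720
  Pd branch = 0.0053·Pd^0.26·e^(0.059·RH+f) = 0.5083 μm/a
  Sd branch = 0.01025·Sd^0.27·e^(0.036·RH+0.049·T) = 1.253 μm/a
  r_corr = 0.5083 + 1.253 = 1.761 μm/a
zinc: T>10 °C ⇒ hinge -0.071·(20.9−10) = -0.7739
  SO₂ term: 0.0129·3.2^0.44·exp(0.046·87-0.7739) = 0.543
  Sd branch = 0.0175·Sd^0.57·e^(0.008·RH+0.085·T) = 0.8178 μm/a
  r_corr = 0.543 + 0.8178 = 1.361 μm/a
Ordering by μm/a: copper (1.76) > zinc (1.36)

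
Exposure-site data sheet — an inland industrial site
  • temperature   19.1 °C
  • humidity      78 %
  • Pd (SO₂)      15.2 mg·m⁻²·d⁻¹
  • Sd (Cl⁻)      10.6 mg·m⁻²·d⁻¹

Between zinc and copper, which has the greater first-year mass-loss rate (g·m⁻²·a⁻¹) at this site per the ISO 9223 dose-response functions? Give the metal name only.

zinc: temperature factor f = -0.071·(9.1) = -0.6461
  sulphur-dioxide contribution → 0.8096 μm/a
  chloride contribution → 0.6361 μm/a
  total first-year rate 1.446 μm/a
  mass loss = 1.446 μm/a × 7.14 g/cm³ = 10.32 g·m⁻²·a⁻¹
copper: f(T) = -0.080·(T−10) [T>10 °C] = -0.7280
  sulphur-dioxide contribution → 0.5176 μm/a
  chloride contribution → 0.8194 μm/a
  total first-year rate 1.337 μm/a
  mass loss = 1.337 μm/a × 8.96 g/cm³ = 11.98 g·m⁻²·a⁻¹
Ordering by g·m⁻²·a⁻¹: copper (12) > zinc (10.3)

copper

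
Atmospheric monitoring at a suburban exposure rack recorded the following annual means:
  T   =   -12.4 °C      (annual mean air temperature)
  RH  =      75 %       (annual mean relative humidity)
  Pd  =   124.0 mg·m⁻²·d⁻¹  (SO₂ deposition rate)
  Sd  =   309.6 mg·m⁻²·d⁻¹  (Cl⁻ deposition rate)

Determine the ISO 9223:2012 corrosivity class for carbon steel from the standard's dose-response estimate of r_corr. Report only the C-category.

C3

carbon steel: f(T) = +0.150·(T−10) [T≤10 °C] = -3.3600
  Pd branch = 1.77·Pd^0.52·e^(0.02·RH+f) = 3.379 μm/a
  Sd branch = 0.102·Sd^0.62·e^(0.033·RH+0.04·T) = 25.84 μm/a
  r_corr = 3.379 + 25.84 = 29.22 μm/a
Category bounds: 25…50 μm/a bracket r_corr ⇒ C3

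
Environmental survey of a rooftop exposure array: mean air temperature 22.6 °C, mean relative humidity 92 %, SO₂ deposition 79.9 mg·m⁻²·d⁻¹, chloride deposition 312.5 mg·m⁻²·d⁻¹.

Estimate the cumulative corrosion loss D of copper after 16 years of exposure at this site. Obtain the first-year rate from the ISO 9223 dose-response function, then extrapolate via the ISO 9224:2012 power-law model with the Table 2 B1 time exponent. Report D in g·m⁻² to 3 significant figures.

copper: T>10 °C ⇒ hinge -0.080·(22.6−10) = -1.0080
  SO₂ term: 0.0053·79.9^0.26·exp(0.059·92-1.0080) = 1.376
  Sd branch = 0.01025·Sd^0.27·e^(0.036·RH+0.049·T) = 4.015 μm/a
  r_corr = 1.376 + 4.015 = 5.39 μm/a
Power-law: D(16) = r_corr · 16^0.667
  D(16) = 5.39 × 16^0.667 = 5.39 × 6.355 = 34.26 μm
  Mass loss = 34.26 μm × 8.96 g/cm³ = 307 g·m⁻²

D(16) = 307 g·m⁻²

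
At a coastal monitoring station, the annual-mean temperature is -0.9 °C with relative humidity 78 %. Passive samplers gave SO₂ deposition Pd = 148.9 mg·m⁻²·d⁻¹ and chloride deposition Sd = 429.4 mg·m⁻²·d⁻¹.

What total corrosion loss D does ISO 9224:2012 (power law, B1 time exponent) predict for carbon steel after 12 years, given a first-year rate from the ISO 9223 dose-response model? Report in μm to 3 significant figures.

D(12) = 284 μm

carbon steel: temperature factor f = +0.150·(-10.9) = -1.6350
  sulphur-dioxide contribution → 22.15 μm/a
  chloride contribution → 55.36 μm/a
  total first-year rate 77.51 μm/a
Long-term exponent b (ISO 9224 Table 2, B1) = 0.523
  D(12) = 77.51 × 12^0.523 = 77.51 × 3.668 = 284.3 μm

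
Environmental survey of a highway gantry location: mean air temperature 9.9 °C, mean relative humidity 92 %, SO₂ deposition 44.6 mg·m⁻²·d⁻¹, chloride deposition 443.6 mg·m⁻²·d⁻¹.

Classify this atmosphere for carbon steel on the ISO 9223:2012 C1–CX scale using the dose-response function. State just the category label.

carbon steel: temperature factor f = +0.150·(-0.1) = -0.0150
  SO₂ term: 1.77·44.6^0.52·exp(0.02·92-0.0150) = 79.11
  Cl⁻ term: 0.102·443.6^0.62·exp(0.033·92+0.04·9.9) = 138.1
  r_corr = 79.11 + 138.1 = 217.2 μm/a
Category bounds: 200…700 μm/a bracket r_corr ⇒ CX

CX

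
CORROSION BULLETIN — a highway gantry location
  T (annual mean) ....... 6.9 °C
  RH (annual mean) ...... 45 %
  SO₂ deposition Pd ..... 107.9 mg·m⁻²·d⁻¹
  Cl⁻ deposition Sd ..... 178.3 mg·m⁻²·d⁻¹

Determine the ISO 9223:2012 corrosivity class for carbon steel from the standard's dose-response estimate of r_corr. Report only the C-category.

carbon steel: f(T) = +0.150·(T−10) [T≤10 °C] = -0.4650
  sulphur-dioxide contribution → 31.19 μm/a
  chloride contribution → 14.76 μm/a
  ⇒ r_corr(carbon steel) = 45.95 μm/a
Category bounds: 25…50 μm/a bracket r_corr ⇒ C3

C3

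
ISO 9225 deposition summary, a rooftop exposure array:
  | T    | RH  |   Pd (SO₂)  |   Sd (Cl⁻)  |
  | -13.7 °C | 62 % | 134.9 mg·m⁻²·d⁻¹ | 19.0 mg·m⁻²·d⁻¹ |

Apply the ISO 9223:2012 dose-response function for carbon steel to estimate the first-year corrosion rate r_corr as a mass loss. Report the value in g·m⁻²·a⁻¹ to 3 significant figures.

r_corr = 39.8 g·m⁻²·a⁻¹

carbon steel: temperature factor f = +0.150·(-23.7) = -3.5550
  Pd branch = 1.77·Pd^0.52·e^(0.02·RH+f) = 2.24 μm/a
  Sd branch = 0.102·Sd^0.62·e^(0.033·RH+0.04·T) = 2.831 μm/a
  r_corr = 2.24 + 2.831 = 5.071 μm/a
Convert to mass loss: 5.071 μm/a × 7.85 g/cm³ = 39.81 g·m⁻²·a⁻¹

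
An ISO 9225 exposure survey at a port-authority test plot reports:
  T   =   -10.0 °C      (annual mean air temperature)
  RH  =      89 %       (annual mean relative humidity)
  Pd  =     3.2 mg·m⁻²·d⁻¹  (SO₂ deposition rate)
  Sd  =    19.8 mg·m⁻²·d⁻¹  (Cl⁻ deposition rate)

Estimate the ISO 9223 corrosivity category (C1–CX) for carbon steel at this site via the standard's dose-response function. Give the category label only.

C2

carbon steel: temperature factor f = +0.150·(-20.0) = -3.0000
  Pd branch = 1.77·Pd^0.52·e^(0.02·RH+f) = 0.9568 μm/a
  Sd branch = 0.102·Sd^0.62·e^(0.033·RH+0.04·T) = 8.21 μm/a
  sum: 0.9568 + 8.21 → r_corr = 9.167 μm/a
9.17 μm/a falls in (1.3, 25] for carbon steel → category C2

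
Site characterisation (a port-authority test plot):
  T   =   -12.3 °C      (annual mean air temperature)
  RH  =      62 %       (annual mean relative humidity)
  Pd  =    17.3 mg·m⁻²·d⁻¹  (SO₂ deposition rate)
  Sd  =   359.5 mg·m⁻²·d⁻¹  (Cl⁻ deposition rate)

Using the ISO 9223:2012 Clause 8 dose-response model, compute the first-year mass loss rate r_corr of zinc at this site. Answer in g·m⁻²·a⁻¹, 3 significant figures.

zinc: f(T) = +0.038·(T−10) [T≤10 °C] = -0.8474
  sulphur-dioxide contribution → 0.3357 μm/a
  chloride contribution → 0.2892 μm/a
  total first-year rate 0.6248 μm/a
Convert to mass loss: 0.6248 μm/a × 7.14 g/cm³ = 4.461 g·m⁻²·a⁻¹

r_corr = 4.46 g·m⁻²·a⁻¹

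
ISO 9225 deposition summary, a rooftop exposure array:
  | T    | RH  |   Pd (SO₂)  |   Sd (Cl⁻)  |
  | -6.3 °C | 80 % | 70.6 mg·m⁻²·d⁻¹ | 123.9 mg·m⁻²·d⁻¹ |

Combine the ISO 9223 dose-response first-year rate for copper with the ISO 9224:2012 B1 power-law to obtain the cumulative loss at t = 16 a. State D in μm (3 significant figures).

D(16) = 4.60 μm

copper: temperature factor f = +0.126·(-16.3) = -2.0538
  sulphur-dioxide contribution → 0.2306 μm/a
  chloride contribution → 0.4927 μm/a
  ⇒ r_corr(copper) = 0.7233 μm/a
Long-term exponent b (ISO 9224 Table 2, B1) = 0.667
  D(16) = 0.7233 × 16^0.667 = 0.7233 × 6.355 = 4.597 μm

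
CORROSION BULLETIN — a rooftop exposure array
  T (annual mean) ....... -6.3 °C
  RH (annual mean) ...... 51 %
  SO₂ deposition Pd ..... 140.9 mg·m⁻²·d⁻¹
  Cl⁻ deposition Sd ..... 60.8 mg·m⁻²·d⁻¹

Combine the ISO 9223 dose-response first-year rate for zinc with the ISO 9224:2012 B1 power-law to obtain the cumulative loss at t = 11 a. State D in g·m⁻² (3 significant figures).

D(11) = 40.1 g·m⁻²

zinc: temperature factor f = +0.038·(-16.3) = -0.6194
  Pd branch = 0.0129·Pd^0.44·e^(0.046·RH+f) = 0.6397 μm/a
  Sd branch = 0.0175·Sd^0.57·e^(0.008·RH+0.085·T) = 0.1601 μm/a
  r_corr = 0.6397 + 0.1601 = 0.7998 μm/a
ISO 9224: D(t) = r_corr · t^b with b = 0.813 (zinc, B1)
  D(11) = 0.7998 × 11^0.813 = 0.7998 × 7.025 = 5.619 μm
  Mass loss = 5.619 μm × 7.14 g/cm³ = 40.12 g·m⁻²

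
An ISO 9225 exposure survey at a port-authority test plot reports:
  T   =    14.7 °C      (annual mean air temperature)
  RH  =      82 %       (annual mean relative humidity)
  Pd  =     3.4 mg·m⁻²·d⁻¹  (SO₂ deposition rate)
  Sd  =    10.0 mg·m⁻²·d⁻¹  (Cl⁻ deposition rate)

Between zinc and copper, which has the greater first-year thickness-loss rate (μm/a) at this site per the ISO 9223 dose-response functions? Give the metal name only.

copper

zinc: f(T) = -0.071·(T−10) [T>10 °C] = -0.3337
  sulphur-dioxide contribution → 0.6881 μm/a
  chloride contribution → 0.4371 μm/a
  ⇒ r_corr(zinc) = 1.125 μm/a
copper: temperature factor f = -0.080·(4.7) = -0.3760
  sulphur-dioxide contribution → 0.6314 μm/a
  chloride contribution → 0.7509 μm/a
  ⇒ r_corr(copper) = 1.382 μm/a
Ordering by μm/a: copper (1.38) > zinc (1.13)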